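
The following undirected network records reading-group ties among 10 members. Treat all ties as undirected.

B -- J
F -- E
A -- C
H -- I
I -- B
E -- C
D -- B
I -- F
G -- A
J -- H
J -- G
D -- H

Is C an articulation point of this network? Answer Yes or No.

Even without C, every remaining node can still reach every other (the residual graph is connected), so C is not a cut vertex.

No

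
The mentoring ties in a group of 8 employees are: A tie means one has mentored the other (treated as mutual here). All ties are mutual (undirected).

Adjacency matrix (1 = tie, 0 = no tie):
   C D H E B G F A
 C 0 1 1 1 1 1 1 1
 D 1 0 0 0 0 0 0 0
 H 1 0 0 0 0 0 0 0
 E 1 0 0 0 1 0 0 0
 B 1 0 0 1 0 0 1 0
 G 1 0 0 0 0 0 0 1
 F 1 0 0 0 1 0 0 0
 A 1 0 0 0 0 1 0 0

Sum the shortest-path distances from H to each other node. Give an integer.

13

Distances from H: A:2, B:2, C:1, D:2, E:2, F:2, G:2.
Sum = 2 + 2 + 1 + 2 + 2 + 2 + 2 = 13.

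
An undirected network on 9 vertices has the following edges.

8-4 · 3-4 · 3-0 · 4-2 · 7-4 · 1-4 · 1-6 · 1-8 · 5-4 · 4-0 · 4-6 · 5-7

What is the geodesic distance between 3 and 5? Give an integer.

2

One shortest route is 3 – 4 – 5, which uses 2 edges, and 3 and 5 are not directly tied, so nothing shorter exists. So d(3,5) = 2.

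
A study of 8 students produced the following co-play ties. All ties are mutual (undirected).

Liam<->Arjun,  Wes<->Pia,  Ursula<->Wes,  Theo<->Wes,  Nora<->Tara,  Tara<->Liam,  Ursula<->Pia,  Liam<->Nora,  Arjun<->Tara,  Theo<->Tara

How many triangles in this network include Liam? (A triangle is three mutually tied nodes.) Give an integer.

Liam's neighbors: Arjun, Nora, and Tara.
Neighbor pairs that are themselves tied: Liam–Arjun–Tara; Liam–Nora–Tara. Each forms one triangle with Liam, for 2 in total.

2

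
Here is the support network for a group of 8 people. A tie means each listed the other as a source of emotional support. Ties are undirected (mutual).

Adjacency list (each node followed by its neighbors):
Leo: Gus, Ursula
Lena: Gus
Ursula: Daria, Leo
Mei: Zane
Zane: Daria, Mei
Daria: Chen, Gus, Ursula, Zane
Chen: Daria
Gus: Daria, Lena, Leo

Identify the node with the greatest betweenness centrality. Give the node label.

Unnormalized betweenness of each node: Chen:0, Daria:15, Gus:8, Lena:0, Leo:1, Mei:0, Ursula:2, Zane:6.
Daria has the largest value, 15, making it the main broker — the node through which the most shortest paths run.

Daria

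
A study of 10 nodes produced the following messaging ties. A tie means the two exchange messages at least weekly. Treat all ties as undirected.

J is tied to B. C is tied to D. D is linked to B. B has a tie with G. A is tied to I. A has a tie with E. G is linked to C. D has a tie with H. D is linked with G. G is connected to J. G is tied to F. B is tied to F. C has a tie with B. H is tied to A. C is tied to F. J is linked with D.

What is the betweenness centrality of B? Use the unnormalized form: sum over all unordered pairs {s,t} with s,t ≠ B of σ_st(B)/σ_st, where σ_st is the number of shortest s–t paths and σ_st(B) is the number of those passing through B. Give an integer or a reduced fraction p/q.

5/2

Pairs whose geodesics pass through B — C–J: 1/3; F–J: 1/2; F–D: 1/3; F–I: 1/3; F–A: 1/3; F–H: 1/3; F–E: 1/3.
All other pairs contribute 0.
Summing the contributions gives betweenness(B) = 5/2.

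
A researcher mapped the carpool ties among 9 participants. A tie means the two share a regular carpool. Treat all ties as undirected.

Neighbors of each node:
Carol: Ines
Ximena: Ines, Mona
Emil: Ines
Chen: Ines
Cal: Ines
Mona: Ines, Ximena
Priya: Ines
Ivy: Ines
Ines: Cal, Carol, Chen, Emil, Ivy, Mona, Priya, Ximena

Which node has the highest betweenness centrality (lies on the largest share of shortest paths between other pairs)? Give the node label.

Ines

Unnormalized betweenness of each node: Cal:0, Carol:0, Chen:0, Emil:0, Ines:27, Ivy:0, Mona:0, Priya:0, Ximena:0.
Ines has the largest value, 27, making it the main broker — the node through which the most shortest paths run.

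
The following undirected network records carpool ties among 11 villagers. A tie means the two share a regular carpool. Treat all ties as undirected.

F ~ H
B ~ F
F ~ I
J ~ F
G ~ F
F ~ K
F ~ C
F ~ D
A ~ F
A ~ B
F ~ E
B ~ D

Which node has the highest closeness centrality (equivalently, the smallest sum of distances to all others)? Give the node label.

Farness (sum of distances to all others) for each node — A:18, B:17, C:19, D:18, E:19, F:10, G:19, H:19, I:19, J:19, K:19.
The smallest farness is 10, for F, so F has the highest closeness.

F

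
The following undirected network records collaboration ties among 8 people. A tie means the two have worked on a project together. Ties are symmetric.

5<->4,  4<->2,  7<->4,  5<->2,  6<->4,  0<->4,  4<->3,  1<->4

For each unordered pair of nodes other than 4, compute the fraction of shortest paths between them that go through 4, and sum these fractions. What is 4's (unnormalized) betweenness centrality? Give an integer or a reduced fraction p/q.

20

Pairs whose geodesics pass through 4 — 3–7: 1; 3–0: 1; 3–6: 1; 3–5: 1; 3–2: 1; 3–1: 1; 7–0: 1; 7–6: 1; 7–5: 1; 7–2: 1; 7–1: 1; 0–6: 1; 0–5: 1; 0–2: 1 … (+6 more pairs).
All other pairs contribute 0.
Summing the contributions gives betweenness(4) = 20.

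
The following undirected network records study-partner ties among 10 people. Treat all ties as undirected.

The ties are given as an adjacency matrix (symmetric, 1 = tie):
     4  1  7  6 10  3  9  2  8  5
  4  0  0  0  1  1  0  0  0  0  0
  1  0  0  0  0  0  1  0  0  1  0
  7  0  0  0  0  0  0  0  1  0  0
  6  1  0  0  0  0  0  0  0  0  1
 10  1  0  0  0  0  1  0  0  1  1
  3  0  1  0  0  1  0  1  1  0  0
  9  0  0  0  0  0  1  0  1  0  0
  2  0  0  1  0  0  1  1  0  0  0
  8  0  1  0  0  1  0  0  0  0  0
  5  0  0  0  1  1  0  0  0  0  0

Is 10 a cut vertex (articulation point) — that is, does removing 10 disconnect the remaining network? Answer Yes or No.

Yes

Removing 10 leaves {4, 5, and 6} with no path to {1, 2, 3, 7, 8, and 9}, so the network splits into 2 components. 10 is a cut vertex.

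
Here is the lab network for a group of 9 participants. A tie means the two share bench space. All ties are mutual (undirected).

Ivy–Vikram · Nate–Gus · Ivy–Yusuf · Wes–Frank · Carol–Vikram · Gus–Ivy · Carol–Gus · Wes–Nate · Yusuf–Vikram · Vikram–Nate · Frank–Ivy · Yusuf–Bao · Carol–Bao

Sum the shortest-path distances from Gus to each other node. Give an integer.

Distances from Gus: Bao:2, Carol:1, Frank:2, Ivy:1, Nate:1, Vikram:2, Wes:2, Yusuf:2.
Sum = 2 + 1 + 2 + 1 + 1 + 2 + 2 + 2 = 13.

13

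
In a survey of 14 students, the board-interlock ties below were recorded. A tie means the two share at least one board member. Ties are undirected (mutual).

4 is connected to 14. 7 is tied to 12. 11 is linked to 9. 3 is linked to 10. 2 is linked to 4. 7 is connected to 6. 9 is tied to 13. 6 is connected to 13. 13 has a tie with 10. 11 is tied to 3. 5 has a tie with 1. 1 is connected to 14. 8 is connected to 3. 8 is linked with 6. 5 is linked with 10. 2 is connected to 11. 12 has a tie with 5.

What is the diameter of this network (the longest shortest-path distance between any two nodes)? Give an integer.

5

Eccentricity of each node (its greatest distance to any other): 1:4, 2:5, 3:4, 4:5, 5:4, 6:5, 7:5, 8:5, 9:4, 10:4, 11:4, 12:5, 13:4, 14:5.
The maximum eccentricity is 5, realized for instance by the pair 4–6 via 4 – 2 – 11 – 9 – 13 – 6. So the diameter is 5.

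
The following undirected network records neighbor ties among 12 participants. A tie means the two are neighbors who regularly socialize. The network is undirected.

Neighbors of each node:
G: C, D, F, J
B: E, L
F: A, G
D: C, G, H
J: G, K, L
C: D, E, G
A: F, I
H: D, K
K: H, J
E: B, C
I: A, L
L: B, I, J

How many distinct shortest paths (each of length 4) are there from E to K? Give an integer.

The shortest distance is 4. The length-4 paths are: E–C–D–H–K; E–B–L–J–K; E–C–G–J–K.
That gives 3 distinct shortest paths.

3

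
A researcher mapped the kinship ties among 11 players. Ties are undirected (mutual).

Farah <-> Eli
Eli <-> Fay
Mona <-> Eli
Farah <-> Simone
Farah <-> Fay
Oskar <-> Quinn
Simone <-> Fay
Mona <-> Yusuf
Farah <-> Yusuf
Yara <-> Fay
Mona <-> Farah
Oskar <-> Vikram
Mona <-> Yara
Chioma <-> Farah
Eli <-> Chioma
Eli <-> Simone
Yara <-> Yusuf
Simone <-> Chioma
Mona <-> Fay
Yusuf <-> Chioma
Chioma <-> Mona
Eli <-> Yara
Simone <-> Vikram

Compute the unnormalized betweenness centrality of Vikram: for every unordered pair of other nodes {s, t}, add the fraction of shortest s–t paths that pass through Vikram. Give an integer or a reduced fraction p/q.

16

Pairs whose geodesics pass through Vikram — Quinn–Mona: 4/4; Quinn–Chioma: 1; Quinn–Simone: 1; Quinn–Fay: 1; Quinn–Yara: 2/2; Quinn–Yusuf: 2/2; Quinn–Eli: 1; Quinn–Farah: 1; Oskar–Mona: 4/4; Oskar–Chioma: 1; Oskar–Simone: 1; Oskar–Fay: 1; Oskar–Yara: 2/2; Oskar–Yusuf: 2/2 … (+2 more pairs).
All other pairs contribute 0.
Summing the contributions gives betweenness(Vikram) = 16.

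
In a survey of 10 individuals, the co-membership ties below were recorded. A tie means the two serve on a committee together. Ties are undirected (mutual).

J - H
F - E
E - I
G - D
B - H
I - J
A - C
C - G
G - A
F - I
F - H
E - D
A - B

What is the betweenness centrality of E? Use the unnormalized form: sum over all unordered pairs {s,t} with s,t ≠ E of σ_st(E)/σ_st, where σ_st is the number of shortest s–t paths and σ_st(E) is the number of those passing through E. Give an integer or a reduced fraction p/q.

Pairs whose geodesics pass through E — F–C: 1/2; F–G: 1; F–D: 1; I–A: 1/3; I–C: 1; I–G: 1; I–D: 1; J–G: 1/2; J–D: 1; H–D: 1.
All other pairs contribute 0.
Summing the contributions gives betweenness(E) = 25/3.

25/3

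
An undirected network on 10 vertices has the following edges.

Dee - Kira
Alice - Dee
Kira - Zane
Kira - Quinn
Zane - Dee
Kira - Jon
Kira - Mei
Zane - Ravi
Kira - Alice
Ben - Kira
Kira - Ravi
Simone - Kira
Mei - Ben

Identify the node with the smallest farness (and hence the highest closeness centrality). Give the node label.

Farness (sum of distances to all others) for each node — Alice:16, Ben:16, Dee:15, Jon:17, Kira:9, Mei:16, Quinn:17, Ravi:16, Simone:17, Zane:15.
The smallest farness is 9, for Kira, so Kira has the highest closeness.

Kira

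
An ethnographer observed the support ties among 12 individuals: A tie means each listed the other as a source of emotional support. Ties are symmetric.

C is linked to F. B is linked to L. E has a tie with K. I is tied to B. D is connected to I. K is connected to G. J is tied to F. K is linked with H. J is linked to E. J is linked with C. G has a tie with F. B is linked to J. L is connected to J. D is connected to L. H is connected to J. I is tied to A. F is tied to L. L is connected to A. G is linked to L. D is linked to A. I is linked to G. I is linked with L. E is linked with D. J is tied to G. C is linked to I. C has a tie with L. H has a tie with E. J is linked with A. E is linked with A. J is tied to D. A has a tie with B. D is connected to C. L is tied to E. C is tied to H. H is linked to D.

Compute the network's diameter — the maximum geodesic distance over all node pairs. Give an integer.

3

Eccentricity of each node (its greatest distance to any other): A:2, B:3, C:2, D:2, E:2, F:2, G:2, H:2, I:2, J:2, K:3, L:2.
The maximum eccentricity is 3, realized for instance by the pair B–K via B – J – G – K. So the diameter is 3.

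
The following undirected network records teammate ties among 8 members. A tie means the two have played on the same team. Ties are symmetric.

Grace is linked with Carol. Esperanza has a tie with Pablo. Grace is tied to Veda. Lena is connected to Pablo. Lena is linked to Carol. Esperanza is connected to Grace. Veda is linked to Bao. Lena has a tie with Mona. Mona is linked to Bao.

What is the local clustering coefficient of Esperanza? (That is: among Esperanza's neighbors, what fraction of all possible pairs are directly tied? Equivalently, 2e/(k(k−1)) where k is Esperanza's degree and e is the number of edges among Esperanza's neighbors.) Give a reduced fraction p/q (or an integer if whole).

0

Esperanza's neighbors: Grace and Pablo (k = 2).
Possible neighbor pairs: C(2,2) = 1. Edges among them: none → e = 0.
Clustering(Esperanza) = 0/1.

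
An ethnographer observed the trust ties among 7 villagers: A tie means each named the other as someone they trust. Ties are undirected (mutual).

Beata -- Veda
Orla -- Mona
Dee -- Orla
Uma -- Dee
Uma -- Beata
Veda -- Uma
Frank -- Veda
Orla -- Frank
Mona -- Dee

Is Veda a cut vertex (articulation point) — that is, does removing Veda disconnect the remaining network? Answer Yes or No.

No

Even without Veda, every remaining node can still reach every other (the residual graph is connected), so Veda is not a cut vertex.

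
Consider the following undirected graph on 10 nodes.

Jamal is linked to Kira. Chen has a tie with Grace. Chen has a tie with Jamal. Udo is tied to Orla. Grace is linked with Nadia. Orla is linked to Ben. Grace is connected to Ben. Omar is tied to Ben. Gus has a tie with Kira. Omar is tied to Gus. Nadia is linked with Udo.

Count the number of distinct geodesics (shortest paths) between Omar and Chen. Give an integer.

1

The shortest distance is 3, and the only length-3 path is Omar–Ben–Grace–Chen. So there is exactly 1 shortest path.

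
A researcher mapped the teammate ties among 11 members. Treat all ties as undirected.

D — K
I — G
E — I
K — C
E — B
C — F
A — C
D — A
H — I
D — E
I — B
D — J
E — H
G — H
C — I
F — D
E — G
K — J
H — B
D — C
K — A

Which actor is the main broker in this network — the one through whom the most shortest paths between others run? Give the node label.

Unnormalized betweenness of each node: A:0, B:0, C:29/3, D:47/3, E:35/3, F:0, G:0, H:1/3, I:25/3, J:0, K:4/3.
D has the largest value, 47/3, making it the main broker — the node through which the most shortest paths run.

D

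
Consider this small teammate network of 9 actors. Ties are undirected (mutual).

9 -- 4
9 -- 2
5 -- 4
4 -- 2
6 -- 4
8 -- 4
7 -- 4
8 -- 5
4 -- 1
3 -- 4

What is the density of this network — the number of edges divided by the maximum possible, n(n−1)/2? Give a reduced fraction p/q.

5/18

There are 10 edges and 9 nodes, so the maximum possible is C(9,2) = 36.
Density = 10/36 = 5/18.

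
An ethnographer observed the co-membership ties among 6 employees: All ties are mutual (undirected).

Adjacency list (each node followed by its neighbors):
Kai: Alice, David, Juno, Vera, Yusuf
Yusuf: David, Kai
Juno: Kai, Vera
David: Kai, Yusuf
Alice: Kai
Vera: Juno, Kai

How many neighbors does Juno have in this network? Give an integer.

Juno is directly tied to Kai and Vera. That is 2 neighbors, so the degree of Juno is 2.

2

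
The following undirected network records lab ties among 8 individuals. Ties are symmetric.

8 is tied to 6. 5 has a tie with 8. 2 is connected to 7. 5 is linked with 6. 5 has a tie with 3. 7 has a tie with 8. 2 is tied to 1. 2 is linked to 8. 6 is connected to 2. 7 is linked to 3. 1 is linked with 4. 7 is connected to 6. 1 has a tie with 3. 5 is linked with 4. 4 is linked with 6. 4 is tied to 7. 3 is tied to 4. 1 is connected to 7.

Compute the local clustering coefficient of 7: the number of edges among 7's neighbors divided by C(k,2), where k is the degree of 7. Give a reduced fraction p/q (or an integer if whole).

8/15

7's neighbors: 1, 2, 3, 4, 6, and 8 (k = 6).
Possible neighbor pairs: C(6,2) = 15. Edges among them: 1–2, 1–3, 1–4, 2–6, 2–8, 3–4, 4–6, 6–8 → e = 8.
Clustering(7) = 8/15.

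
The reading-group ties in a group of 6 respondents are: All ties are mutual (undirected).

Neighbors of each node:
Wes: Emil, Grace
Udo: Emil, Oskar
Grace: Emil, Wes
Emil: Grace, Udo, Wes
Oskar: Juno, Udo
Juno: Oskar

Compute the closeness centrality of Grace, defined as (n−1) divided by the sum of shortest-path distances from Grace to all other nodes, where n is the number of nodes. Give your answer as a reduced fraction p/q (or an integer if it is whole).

Distances from Grace: Emil:1, Juno:4, Oskar:3, Udo:2, Wes:1. Sum = 11.
n = 6, so closeness = 5/11.

5/11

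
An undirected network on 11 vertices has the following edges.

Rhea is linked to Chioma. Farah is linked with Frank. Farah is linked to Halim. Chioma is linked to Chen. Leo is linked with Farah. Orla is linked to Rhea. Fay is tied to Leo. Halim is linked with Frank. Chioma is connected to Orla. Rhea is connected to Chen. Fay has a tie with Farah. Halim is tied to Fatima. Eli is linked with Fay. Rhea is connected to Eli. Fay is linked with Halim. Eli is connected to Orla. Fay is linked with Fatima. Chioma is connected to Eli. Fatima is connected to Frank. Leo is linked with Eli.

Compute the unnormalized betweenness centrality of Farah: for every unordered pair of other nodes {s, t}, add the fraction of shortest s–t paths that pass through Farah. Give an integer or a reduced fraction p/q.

13/3

Pairs whose geodesics pass through Farah — Fay–Frank: 1/3; Leo–Frank: 1; Leo–Halim: 1/2; Frank–Chen: 4/8; Frank–Eli: 2/4; Frank–Orla: 2/4; Frank–Rhea: 2/4; Frank–Chioma: 2/4.
All other pairs contribute 0.
Summing the contributions gives betweenness(Farah) = 13/3.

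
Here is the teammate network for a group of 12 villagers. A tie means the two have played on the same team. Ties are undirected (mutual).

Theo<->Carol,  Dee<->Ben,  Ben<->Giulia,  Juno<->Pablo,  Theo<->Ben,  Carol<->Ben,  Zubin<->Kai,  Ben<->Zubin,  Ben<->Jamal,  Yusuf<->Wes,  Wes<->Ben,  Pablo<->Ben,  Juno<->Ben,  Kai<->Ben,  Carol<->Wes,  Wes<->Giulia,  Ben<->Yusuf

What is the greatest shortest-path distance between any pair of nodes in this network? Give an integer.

Eccentricity of each node (its greatest distance to any other): Ben:1, Carol:2, Dee:2, Giulia:2, Jamal:2, Juno:2, Kai:2, Pablo:2, Theo:2, Wes:2, Yusuf:2, Zubin:2.
The maximum eccentricity is 2, realized for instance by the pair Wes–Zubin via Wes – Ben – Zubin. So the diameter is 2.

2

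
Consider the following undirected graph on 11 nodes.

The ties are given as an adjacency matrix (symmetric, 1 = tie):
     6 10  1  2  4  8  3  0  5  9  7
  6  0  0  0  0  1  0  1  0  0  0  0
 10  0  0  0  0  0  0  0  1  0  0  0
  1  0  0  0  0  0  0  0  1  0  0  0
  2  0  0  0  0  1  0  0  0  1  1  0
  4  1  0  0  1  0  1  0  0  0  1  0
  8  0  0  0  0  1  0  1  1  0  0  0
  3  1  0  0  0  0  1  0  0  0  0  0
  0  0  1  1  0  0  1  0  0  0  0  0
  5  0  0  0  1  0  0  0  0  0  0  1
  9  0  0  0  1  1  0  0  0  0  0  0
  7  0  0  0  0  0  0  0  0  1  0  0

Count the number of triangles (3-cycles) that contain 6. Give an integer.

0

6's neighbors are 3 and 4, but none of them are tied to each other, so no triangle contains 6.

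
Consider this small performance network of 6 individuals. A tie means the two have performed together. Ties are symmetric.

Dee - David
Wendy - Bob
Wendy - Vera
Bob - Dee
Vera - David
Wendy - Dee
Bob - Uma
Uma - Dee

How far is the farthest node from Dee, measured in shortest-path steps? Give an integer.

2

Distances from Dee: Bob:1, David:1, Uma:1, Vera:2, Wendy:1.
The largest is 2 (to Vera), so the eccentricity of Dee is 2.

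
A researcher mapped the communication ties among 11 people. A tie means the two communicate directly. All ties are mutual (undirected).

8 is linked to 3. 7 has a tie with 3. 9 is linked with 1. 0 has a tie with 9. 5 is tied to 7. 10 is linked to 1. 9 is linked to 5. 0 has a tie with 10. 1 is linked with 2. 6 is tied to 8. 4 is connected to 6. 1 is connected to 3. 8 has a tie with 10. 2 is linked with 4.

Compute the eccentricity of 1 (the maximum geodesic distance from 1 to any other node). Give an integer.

Distances from 1: 0:2, 2:1, 3:1, 4:2, 5:2, 6:3, 7:2, 8:2, 9:1, 10:1.
The largest is 3 (to 6), so the eccentricity of 1 is 3.

3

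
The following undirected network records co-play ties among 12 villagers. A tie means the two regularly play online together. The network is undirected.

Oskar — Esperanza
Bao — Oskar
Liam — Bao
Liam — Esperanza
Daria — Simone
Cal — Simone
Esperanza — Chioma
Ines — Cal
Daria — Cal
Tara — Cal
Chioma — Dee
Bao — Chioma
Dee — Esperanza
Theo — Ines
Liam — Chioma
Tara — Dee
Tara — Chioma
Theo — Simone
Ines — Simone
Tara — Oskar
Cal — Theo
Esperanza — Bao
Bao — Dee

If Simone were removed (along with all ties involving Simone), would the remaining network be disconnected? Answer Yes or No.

Even without Simone, every remaining node can still reach every other (the residual graph is connected), so Simone is not a cut vertex.

No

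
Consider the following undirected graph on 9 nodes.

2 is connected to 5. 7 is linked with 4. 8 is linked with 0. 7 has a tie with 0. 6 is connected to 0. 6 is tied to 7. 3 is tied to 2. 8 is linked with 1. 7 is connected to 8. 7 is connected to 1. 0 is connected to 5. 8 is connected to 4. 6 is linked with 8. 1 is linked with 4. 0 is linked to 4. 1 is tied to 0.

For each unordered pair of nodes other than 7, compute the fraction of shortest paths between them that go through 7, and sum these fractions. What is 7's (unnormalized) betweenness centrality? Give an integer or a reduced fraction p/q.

2/3

Pairs whose geodesics pass through 7 — 4–6: 1/3; 6–1: 1/3.
All other pairs contribute 0.
Summing the contributions gives betweenness(7) = 2/3.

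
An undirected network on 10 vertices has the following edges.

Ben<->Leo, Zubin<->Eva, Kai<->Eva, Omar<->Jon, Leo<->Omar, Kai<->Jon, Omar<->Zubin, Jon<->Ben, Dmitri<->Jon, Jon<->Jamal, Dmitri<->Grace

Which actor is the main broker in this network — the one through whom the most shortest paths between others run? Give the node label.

Unnormalized betweenness of each node: Ben:5/2, Dmitri:8, Eva:1, Grace:0, Jamal:0, Jon:25, Kai:5, Leo:1, Omar:19/2, Zubin:2.
Jon has the largest value, 25, making it the main broker — the node through which the most shortest paths run.

Jon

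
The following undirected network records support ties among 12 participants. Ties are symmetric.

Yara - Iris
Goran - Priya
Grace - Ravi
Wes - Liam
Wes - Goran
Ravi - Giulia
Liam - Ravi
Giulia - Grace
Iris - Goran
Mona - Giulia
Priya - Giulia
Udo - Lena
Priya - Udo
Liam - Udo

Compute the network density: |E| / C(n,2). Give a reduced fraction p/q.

7/33

There are 14 edges and 12 nodes, so the maximum possible is C(12,2) = 66.
Density = 14/66 = 7/33.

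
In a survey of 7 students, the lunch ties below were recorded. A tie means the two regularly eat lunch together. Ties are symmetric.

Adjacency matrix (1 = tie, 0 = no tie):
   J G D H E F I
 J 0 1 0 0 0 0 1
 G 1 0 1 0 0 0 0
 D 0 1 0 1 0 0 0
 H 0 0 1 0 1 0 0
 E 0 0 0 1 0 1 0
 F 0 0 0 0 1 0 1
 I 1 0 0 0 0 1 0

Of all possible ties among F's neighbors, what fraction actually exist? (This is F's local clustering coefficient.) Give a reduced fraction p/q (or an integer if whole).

0

F's neighbors: E and I (k = 2).
Possible neighbor pairs: C(2,2) = 1. Edges among them: none → e = 0.
Clustering(F) = 0/1.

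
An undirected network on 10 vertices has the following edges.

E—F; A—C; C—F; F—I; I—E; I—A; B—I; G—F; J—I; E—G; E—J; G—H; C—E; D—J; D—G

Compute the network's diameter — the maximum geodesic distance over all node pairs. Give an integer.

4

Eccentricity of each node (its greatest distance to any other): A:4, B:4, C:3, D:3, E:2, F:2, G:3, H:4, I:3, J:3.
The maximum eccentricity is 4, realized for instance by the pair B–H via B – I – E – G – H. So the diameter is 4.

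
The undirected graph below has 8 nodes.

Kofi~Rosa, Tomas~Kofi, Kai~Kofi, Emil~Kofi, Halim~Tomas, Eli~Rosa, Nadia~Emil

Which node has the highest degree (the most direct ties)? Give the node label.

Degrees — Eli:1, Emil:2, Halim:1, Kai:1, Kofi:4, Nadia:1, Rosa:2, Tomas:2.
The maximum is 4, attained only by Kofi.

Kofi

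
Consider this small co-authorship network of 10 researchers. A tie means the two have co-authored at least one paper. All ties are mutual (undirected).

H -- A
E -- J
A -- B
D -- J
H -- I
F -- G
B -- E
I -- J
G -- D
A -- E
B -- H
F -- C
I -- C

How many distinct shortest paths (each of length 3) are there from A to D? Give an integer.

The shortest distance is 3, and the only length-3 path is A–E–J–D. So there is exactly 1 shortest path.

1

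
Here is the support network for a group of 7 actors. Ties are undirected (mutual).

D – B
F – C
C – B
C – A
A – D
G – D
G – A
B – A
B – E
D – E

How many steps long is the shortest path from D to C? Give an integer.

One shortest route is D – A – C, which uses 2 edges, and D and C are not directly tied, so nothing shorter exists. So d(D,C) = 2.

2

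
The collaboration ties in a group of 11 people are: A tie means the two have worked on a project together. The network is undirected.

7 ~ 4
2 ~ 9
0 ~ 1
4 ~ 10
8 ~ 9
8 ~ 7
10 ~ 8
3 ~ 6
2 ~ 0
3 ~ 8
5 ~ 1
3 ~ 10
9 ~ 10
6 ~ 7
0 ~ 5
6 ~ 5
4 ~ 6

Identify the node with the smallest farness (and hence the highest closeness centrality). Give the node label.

Farness (sum of distances to all others) for each node — 0:22, 1:26, 2:22, 3:20, 4:20, 5:20, 6:18, 7:20, 8:20, 9:20, 10:20.
The smallest farness is 18, for 6, so 6 has the highest closeness.

6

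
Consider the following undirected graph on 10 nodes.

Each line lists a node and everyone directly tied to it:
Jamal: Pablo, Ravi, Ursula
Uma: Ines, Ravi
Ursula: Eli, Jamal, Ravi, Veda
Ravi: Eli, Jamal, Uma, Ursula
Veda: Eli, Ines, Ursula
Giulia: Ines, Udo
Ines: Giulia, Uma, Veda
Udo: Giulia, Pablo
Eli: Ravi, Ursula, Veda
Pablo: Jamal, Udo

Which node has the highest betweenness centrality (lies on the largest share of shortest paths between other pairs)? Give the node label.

Unnormalized betweenness of each node: Eli:1/2, Giulia:13/3, Ines:25/3, Jamal:23/3, Pablo:14/3, Ravi:35/6, Udo:3, Uma:5/2, Ursula:13/3, Veda:29/6.
Ines has the largest value, 25/3, making it the main broker — the node through which the most shortest paths run.

Ines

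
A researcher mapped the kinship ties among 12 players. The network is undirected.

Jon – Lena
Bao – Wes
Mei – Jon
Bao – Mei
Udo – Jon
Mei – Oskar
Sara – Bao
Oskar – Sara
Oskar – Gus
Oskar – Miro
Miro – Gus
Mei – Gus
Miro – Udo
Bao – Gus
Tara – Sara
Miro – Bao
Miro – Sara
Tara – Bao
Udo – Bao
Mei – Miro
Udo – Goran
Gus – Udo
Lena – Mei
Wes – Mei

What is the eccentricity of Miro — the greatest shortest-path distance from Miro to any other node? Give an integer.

Distances from Miro: Bao:1, Goran:2, Gus:1, Jon:2, Lena:2, Mei:1, Oskar:1, Sara:1, Tara:2, Udo:1, Wes:2.
The largest is 2 (to Jon, Goran, Tara, Wes, and Lena), so the eccentricity of Miro is 2.

2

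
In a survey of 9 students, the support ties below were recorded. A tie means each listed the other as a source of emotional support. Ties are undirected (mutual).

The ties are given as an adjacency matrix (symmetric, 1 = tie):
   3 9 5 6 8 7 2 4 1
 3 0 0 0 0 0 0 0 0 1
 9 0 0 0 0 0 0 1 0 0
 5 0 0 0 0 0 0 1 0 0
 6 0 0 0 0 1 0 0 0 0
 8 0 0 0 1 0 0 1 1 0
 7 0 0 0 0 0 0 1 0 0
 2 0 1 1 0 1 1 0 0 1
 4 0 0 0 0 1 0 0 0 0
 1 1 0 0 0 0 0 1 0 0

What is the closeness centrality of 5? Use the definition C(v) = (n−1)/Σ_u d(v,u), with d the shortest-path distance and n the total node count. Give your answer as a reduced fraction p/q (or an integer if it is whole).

Distances from 5: 1:2, 2:1, 3:3, 4:3, 6:3, 7:2, 8:2, 9:2. Sum = 18.
n = 9, so closeness = 8/18 = 4/9.

4/9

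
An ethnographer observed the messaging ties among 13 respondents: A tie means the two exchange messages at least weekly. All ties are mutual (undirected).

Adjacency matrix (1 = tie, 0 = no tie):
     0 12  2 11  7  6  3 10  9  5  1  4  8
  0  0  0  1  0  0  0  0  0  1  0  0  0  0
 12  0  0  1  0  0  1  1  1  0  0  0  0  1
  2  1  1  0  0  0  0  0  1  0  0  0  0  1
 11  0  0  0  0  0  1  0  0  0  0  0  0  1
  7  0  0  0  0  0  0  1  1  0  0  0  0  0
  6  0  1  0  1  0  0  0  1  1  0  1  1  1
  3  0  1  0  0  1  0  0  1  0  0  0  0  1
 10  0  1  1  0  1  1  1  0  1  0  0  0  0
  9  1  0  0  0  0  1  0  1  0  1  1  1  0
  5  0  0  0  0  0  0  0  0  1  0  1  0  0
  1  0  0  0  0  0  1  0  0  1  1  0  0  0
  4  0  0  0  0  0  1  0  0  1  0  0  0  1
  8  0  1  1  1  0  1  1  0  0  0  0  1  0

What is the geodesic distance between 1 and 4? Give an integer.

2

One shortest route is 1 – 9 – 4, which uses 2 edges, and 1 and 4 are not directly tied, so nothing shorter exists. So d(1,4) = 2.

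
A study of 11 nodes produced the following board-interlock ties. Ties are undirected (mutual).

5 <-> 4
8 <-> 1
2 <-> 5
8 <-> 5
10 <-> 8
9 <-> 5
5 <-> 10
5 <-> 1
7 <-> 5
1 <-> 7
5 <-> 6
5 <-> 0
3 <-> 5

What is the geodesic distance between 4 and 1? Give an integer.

One shortest route is 4 – 5 – 1, which uses 2 edges, and 4 and 1 are not directly tied, so nothing shorter exists. So d(4,1) = 2.

2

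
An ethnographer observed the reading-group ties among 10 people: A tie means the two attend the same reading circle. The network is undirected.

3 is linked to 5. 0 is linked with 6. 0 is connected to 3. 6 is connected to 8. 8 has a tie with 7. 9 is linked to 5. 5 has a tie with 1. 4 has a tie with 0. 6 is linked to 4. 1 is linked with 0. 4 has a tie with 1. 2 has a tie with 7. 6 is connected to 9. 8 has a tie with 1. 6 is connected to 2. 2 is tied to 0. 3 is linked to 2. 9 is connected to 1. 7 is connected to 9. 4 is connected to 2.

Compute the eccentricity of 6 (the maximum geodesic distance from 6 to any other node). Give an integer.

Distances from 6: 0:1, 1:2, 2:1, 3:2, 4:1, 5:2, 7:2, 8:1, 9:1.
The largest is 2 (to 7, 1, 5, and 3), so the eccentricity of 6 is 2.

2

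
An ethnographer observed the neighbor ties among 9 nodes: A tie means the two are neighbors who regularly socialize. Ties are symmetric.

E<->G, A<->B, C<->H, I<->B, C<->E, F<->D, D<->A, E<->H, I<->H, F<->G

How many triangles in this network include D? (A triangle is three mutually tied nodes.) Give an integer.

D's neighbors are A and F, but none of them are tied to each other, so no triangle contains D.

0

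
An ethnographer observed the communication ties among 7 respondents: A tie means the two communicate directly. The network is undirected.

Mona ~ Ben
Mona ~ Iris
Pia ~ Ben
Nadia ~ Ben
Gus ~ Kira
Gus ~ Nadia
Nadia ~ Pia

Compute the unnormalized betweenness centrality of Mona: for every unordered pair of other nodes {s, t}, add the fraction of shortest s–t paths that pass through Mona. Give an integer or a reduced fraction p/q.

Pairs whose geodesics pass through Mona — Gus–Iris: 1; Pia–Iris: 1; Ben–Iris: 1; Kira–Iris: 1; Nadia–Iris: 1.
All other pairs contribute 0.
Summing the contributions gives betweenness(Mona) = 5.

5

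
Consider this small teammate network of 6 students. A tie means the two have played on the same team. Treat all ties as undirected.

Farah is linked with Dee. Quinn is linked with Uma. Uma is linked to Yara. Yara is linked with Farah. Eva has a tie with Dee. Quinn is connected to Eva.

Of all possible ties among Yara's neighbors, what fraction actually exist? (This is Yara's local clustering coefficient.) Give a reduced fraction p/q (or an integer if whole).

0

Yara's neighbors: Farah and Uma (k = 2).
Possible neighbor pairs: C(2,2) = 1. Edges among them: none → e = 0.
Clustering(Yara) = 0/1.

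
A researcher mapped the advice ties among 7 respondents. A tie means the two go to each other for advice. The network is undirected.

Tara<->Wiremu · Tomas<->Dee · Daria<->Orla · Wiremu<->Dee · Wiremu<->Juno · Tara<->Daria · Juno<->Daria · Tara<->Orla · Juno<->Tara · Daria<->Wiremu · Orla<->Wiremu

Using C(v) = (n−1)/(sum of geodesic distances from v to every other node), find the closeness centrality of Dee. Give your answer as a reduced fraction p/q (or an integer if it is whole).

3/5

Distances from Dee: Daria:2, Juno:2, Orla:2, Tara:2, Tomas:1, Wiremu:1. Sum = 10.
n = 7, so closeness = 6/10 = 3/5.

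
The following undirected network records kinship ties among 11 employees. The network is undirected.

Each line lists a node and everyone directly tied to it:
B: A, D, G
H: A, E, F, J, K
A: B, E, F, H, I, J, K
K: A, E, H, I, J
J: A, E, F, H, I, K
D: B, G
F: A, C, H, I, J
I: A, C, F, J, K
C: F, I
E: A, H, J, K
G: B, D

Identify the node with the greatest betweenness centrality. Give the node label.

Unnormalized betweenness of each node: A:45/2, B:16, C:0, D:0, E:0, F:17/4, G:0, H:3/4, I:17/4, J:3/2, K:3/4.
A has the largest value, 45/2, making it the main broker — the node through which the most shortest paths run.

A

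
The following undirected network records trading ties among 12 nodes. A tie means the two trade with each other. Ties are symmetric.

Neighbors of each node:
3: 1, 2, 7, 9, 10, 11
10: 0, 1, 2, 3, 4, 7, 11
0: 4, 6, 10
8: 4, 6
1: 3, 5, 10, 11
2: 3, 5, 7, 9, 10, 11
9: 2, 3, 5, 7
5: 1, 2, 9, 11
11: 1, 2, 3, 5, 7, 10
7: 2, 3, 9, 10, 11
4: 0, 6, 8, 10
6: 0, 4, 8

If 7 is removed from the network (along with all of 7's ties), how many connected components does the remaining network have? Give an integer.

1

7's neighbors (2, 3, 9, 10, and 11) remain reachable from one another through other ties, so the rest of the network stays in one piece.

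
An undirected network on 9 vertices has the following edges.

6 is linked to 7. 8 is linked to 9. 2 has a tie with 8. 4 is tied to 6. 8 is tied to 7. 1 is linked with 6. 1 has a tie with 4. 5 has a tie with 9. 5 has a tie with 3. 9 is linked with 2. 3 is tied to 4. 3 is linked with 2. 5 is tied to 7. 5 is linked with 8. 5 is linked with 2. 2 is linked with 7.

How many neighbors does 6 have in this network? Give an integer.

3

6 is directly tied to 1, 4, and 7. That is 3 neighbors, so the degree of 6 is 3.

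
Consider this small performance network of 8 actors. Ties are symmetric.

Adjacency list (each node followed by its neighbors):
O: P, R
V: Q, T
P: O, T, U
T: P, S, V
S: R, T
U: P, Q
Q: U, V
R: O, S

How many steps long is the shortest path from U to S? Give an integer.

3

One shortest route is U – P – T – S, which uses 3 edges, and at distance 2 from U we only reach {O, T, V}, which does not include S. So d(U,S) = 3.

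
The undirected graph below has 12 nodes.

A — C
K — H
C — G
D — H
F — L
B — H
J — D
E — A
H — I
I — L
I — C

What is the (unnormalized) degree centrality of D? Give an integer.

D is directly tied to H and J. That is 2 neighbors, so the degree of D is 2.

2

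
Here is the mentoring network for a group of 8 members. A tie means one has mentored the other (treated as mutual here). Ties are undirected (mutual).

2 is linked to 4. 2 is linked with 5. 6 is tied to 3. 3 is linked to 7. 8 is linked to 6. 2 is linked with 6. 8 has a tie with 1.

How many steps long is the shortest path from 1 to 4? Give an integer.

One shortest route is 1 – 8 – 6 – 2 – 4, which uses 4 edges, and at distance 3 from 1 we only reach {2, 3}, which does not include 4. So d(1,4) = 4.

4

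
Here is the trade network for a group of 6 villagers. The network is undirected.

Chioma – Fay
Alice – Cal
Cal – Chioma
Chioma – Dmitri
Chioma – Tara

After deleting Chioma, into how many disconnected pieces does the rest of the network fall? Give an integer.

4

Without Chioma, the remaining ties split the others into: {Tara}; {Alice, Cal}; {Fay}; {Dmitri}.
That's 4 separate components.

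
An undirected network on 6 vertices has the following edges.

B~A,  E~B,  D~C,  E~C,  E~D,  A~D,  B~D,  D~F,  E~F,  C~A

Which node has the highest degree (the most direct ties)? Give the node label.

D

Degrees — A:3, B:3, C:3, D:5, E:4, F:2.
The maximum is 5, attained only by D.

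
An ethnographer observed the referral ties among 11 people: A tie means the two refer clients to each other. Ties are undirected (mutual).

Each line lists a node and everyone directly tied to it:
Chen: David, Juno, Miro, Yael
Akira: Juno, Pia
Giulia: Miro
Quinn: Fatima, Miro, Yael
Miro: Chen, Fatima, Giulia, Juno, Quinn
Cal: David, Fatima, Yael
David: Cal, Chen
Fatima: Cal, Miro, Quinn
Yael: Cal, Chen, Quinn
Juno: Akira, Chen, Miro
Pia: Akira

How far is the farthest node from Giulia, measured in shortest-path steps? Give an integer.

Distances from Giulia: Akira:3, Cal:3, Chen:2, David:3, Fatima:2, Juno:2, Miro:1, Pia:4, Quinn:2, Yael:3.
The largest is 4 (to Pia), so the eccentricity of Giulia is 4.

4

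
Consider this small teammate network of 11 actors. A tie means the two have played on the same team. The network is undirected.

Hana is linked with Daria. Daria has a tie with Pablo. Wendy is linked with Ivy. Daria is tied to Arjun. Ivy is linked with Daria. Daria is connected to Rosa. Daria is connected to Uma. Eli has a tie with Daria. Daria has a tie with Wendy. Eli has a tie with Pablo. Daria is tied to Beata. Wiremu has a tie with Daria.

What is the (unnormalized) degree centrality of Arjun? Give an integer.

Arjun is directly tied to Daria. That is 1 neighbor, so the degree of Arjun is 1.

1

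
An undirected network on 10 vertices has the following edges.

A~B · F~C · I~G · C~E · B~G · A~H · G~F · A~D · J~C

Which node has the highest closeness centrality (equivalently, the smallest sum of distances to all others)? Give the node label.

Farness (sum of distances to all others) for each node — A:25, B:21, C:25, D:33, E:33, F:21, G:19, H:33, I:27, J:33.
The smallest farness is 19, for G, so G has the highest closeness.

G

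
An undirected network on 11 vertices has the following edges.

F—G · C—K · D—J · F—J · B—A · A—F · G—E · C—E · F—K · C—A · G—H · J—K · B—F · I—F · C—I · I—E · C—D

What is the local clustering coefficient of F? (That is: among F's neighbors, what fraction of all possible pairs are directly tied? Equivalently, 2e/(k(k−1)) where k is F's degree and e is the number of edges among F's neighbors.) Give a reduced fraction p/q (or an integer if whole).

2/15

F's neighbors: A, B, G, I, J, and K (k = 6).
Possible neighbor pairs: C(6,2) = 15. Edges among them: A–B, J–K → e = 2.
Clustering(F) = 2/15.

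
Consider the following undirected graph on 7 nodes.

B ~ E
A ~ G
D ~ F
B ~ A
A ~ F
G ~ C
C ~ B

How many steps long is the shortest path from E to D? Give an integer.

4

One shortest route is E – B – A – F – D, which uses 4 edges, and at distance 3 from E we only reach {F, G}, which does not include D. So d(E,D) = 4.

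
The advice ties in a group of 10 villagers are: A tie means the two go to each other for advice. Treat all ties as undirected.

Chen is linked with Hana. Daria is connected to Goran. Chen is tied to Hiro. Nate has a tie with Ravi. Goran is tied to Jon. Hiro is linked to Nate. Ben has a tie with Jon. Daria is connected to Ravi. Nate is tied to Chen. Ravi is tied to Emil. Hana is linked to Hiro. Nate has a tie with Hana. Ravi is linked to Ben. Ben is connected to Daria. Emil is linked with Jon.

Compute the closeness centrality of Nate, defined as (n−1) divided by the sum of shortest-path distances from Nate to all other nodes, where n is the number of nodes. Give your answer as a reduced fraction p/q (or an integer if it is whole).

9/16

Distances from Nate: Ben:2, Chen:1, Daria:2, Emil:2, Goran:3, Hana:1, Hiro:1, Jon:3, Ravi:1. Sum = 16.
n = 10, so closeness = 9/16.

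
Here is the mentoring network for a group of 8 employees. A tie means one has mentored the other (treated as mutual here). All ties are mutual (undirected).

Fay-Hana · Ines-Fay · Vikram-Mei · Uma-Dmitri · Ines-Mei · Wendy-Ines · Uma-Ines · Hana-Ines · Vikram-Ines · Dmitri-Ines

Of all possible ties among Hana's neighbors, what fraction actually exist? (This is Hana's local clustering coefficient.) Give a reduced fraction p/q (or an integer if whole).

Hana's neighbors: Fay and Ines (k = 2).
Possible neighbor pairs: C(2,2) = 1. Edges among them: Fay–Ines → e = 1.
Clustering(Hana) = 1/1.

1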